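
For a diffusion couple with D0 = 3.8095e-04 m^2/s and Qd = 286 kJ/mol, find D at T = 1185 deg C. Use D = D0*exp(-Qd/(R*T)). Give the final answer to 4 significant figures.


D = D0 * exp(-Qd / (R*T))
T = 1458.15 K
D = 3.8095e-04 * exp(-286e3 / (8.314 * 1458.15))
D = 2.164e-14 m^2/s


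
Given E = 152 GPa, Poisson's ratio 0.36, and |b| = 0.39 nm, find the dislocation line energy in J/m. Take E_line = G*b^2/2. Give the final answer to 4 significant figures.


Step 1: G = E / (2*(1+nu))
G = 152 / (2*(1+0.36)) = 55.8824 GPa = 5.58824e+10 Pa
Step 2: E_line = G*b^2/2
b = 0.39 nm = 3.9e-10 m
E_line = 0.5 * 5.58824e+10 * (3.9e-10)^2 = 4.25e-09 J/m


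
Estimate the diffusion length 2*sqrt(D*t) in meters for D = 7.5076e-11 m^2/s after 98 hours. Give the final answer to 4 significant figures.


t = 98 hr = 352800 s
Diffusion length = 2*sqrt(D*t)
= 2*sqrt(7.5076e-11 * 352800)
= 0.01029 m


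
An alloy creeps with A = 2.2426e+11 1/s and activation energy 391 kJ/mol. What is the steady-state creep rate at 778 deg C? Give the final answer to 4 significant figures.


rate = A * exp(-Q / (R*T))
T = 778 + 273.15 = 1051.15 K
rate = 2.2426e+11 * exp(-391e3 / (8.314 * 1051.15))
rate = 8.32e-09 1/s


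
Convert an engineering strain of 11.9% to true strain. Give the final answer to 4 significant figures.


epsilon_true = ln(1 + epsilon_eng)
epsilon_true = ln(1 + 0.119)
epsilon_true = 0.1124


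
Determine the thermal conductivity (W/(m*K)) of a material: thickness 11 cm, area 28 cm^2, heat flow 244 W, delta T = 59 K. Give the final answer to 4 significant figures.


k = Q*L / (A*dT)
L = 0.11 m, A = 2.8e-03 m^2
k = 244 * 0.11 / (2.8e-03 * 59)
k = 162.5 W/(m*K)


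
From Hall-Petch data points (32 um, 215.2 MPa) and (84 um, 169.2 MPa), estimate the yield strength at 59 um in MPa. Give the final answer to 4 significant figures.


sigma_y = sigma0 + k / sqrt(d)
1/sqrt(d1) = 1/sqrt(3.2e-05) = 176.777;  1/sqrt(d2) = 109.109
k = (sigma1 - sigma2) / (1/sqrt(d1) - 1/sqrt(d2)) = (215.2 - 169.2) / (176.777 - 109.109) = 0.679792 MPa*m^0.5
sigma0 = sigma1 - k/sqrt(d1) = 215.2 - 0.679792*176.777 = 95.0286 MPa
sigma_y(d3) = 95.0286 + 0.679792 / sqrt(5.9e-05) = 183.5 MPa


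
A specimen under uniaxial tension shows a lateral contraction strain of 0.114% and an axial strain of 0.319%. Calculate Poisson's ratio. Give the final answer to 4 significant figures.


nu = -epsilon_lat / epsilon_axial
Lateral strain is contraction (negative), so using magnitudes:
nu = 0.114 / 0.319
nu = 0.3574


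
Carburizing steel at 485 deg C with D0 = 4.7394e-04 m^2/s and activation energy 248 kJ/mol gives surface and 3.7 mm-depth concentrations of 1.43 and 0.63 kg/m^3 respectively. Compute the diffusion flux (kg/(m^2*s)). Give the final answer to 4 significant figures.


Step 1: D = D0 * exp(-Qd/(R*T))
T = 485 + 273.15 = 758.15 K
D = 4.7394e-04 * exp(-248e3 / (8.314 * 758.15)) = 3.87727e-21 m^2/s
Step 2: J = D * (C1 - C2) / dx
J = 3.87727e-21 * (1.43 - 0.63) / 3.7e-03
J = 8.383e-19 kg/(m^2*s)


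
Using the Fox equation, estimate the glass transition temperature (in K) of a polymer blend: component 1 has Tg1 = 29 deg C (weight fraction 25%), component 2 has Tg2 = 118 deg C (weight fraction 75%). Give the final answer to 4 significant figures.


1/Tg = w1/Tg1 + w2/Tg2 (in Kelvin)
Tg1 = 302.15 K, Tg2 = 391.15 K
1/Tg = 0.25/302.15 + 0.75/391.15
Tg = 364.3 K


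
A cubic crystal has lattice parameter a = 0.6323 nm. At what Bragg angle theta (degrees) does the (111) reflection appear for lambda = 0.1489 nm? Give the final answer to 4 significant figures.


d = a / sqrt(h^2+k^2+l^2)
d = 0.6323 / sqrt(3) = 0.365059 nm
lambda = 2*d*sin(theta)  =>  sin(theta) = lambda / (2*d)
sin(theta) = 0.1489 / (2 * 0.365059) = 0.20394
theta = 11.77 deg


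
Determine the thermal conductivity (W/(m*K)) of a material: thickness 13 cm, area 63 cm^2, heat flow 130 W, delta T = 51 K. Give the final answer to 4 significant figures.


k = Q*L / (A*dT)
L = 0.13 m, A = 6.3e-03 m^2
k = 130 * 0.13 / (6.3e-03 * 51)
k = 52.6 W/(m*K)


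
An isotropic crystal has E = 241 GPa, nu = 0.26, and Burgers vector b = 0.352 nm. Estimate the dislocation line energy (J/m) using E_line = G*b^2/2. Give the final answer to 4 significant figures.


Step 1: G = E / (2*(1+nu))
G = 241 / (2*(1+0.26)) = 95.6349 GPa = 9.56349e+10 Pa
Step 2: E_line = G*b^2/2
b = 0.352 nm = 3.52e-10 m
E_line = 0.5 * 9.56349e+10 * (3.52e-10)^2 = 5.925e-09 J/m


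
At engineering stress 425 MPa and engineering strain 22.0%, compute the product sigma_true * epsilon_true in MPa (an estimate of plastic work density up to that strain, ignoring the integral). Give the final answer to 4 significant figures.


sigma_true = sigma_eng * (1 + epsilon_eng)
sigma_true = 425 * (1 + 0.22) = 518.5 MPa
epsilon_true = ln(1 + epsilon_eng)
epsilon_true = ln(1 + 0.22) = 0.198851
sigma_true * epsilon_true = 518.5 * 0.198851 = 103.1 MPa


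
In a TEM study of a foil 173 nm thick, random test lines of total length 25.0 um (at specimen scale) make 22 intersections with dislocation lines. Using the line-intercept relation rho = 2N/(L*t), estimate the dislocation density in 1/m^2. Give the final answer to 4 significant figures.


rho = 2N / (L * t)
L = 25.0 um = 2.5e-05 m, t = 173 nm = 1.73e-07 m
rho = 2 * 22 / (2.5e-05 * 1.73e-07)
rho = 1.017e+13 1/m^2


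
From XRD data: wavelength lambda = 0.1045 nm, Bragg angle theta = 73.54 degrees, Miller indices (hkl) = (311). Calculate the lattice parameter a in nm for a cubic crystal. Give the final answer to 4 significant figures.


d = lambda / (2*sin(theta))
d = 0.1045 / (2*sin(73.54 deg))
d = 0.0544828 nm
a = d * sqrt(h^2+k^2+l^2) = 0.0544828 * sqrt(11)
a = 0.1807 nm


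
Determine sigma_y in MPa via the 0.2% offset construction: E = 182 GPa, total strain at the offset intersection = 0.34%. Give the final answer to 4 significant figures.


Offset strain = 0.002
Elastic strain at yield = total_strain - offset = 3.4e-03 - 0.002 = 1.4e-03
sigma_y = E * elastic_strain = 182000 * 1.4e-03
sigma_y = 254.8 MPa


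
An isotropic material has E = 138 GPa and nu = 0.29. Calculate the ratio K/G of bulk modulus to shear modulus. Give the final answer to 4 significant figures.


G = E / (2*(1+nu))
G = 138 / (2*(1+0.29)) = 53.4884 GPa
K = E / (3*(1-2*nu))
K = 138 / (3*(1-2*0.29)) = 109.524 GPa
K/G = 109.524 / 53.4884 = 2.048


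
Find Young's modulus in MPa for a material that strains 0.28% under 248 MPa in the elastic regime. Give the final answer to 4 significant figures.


E = sigma / epsilon
epsilon = 0.28% = 2.8e-03
E = 248 / 2.8e-03
E = 88570 MPa


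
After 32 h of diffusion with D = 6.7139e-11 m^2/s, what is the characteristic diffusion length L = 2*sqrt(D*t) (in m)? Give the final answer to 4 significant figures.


t = 32 hr = 115200 s
Diffusion length = 2*sqrt(D*t)
= 2*sqrt(6.7139e-11 * 115200)
= 5.562e-03 m


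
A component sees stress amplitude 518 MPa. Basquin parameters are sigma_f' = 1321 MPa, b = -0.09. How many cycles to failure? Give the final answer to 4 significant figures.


sigma_a = sigma_f' * (2*Nf)^b
2*Nf = (sigma_a / sigma_f')^(1/b)
2*Nf = (518 / 1321)^(1/-0.09)
2*Nf = 32921.4
Nf = 16460 cycles


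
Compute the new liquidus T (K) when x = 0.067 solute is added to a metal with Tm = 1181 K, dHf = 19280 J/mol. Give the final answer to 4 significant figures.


dT = R*Tm^2*x / dHf
dT = 8.314 * 1181^2 * 0.067 / 19280
dT = 40.2975 K
T_new = 1181 - 40.2975 = 1141 K


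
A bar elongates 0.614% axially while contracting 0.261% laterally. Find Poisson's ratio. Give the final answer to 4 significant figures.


nu = -epsilon_lat / epsilon_axial
Lateral strain is contraction (negative), so using magnitudes:
nu = 0.261 / 0.614
nu = 0.4251


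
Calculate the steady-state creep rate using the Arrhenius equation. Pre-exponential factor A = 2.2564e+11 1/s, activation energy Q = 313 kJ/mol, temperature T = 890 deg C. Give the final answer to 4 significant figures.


rate = A * exp(-Q / (R*T))
T = 890 + 273.15 = 1163.15 K
rate = 2.2564e+11 * exp(-313e3 / (8.314 * 1163.15))
rate = 1.98e-03 1/s


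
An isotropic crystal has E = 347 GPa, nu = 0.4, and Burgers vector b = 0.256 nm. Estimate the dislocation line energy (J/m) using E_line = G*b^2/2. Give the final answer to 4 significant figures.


Step 1: G = E / (2*(1+nu))
G = 347 / (2*(1+0.4)) = 123.929 GPa = 1.23929e+11 Pa
Step 2: E_line = G*b^2/2
b = 0.256 nm = 2.56e-10 m
E_line = 0.5 * 1.23929e+11 * (2.56e-10)^2 = 4.061e-09 J/m


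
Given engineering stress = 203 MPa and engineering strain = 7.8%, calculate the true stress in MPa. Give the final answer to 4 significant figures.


sigma_true = sigma_eng * (1 + epsilon_eng)
sigma_true = 203 * (1 + 0.078)
sigma_true = 218.8 MPa


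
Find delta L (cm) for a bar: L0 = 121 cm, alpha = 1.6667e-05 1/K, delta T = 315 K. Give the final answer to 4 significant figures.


dL = L0 * alpha * dT
dL = 121 * 1.6667e-05 * 315
dL = 0.6353 cm


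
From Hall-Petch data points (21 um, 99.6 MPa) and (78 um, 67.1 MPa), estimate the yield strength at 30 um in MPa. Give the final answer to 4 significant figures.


sigma_y = sigma0 + k / sqrt(d)
1/sqrt(d1) = 1/sqrt(2.1e-05) = 218.218;  1/sqrt(d2) = 113.228
k = (sigma1 - sigma2) / (1/sqrt(d1) - 1/sqrt(d2)) = (99.6 - 67.1) / (218.218 - 113.228) = 0.309553 MPa*m^0.5
sigma0 = sigma1 - k/sqrt(d1) = 99.6 - 0.309553*218.218 = 32.0501 MPa
sigma_y(d3) = 32.0501 + 0.309553 / sqrt(3e-05) = 88.57 MPa


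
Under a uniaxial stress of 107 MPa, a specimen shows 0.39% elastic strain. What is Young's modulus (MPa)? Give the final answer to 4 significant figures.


E = sigma / epsilon
epsilon = 0.39% = 3.9e-03
E = 107 / 3.9e-03
E = 27440 MPa


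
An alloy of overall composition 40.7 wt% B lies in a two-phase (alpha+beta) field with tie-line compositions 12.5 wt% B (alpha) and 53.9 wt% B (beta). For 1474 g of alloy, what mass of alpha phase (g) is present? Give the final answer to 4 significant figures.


f_alpha = (C_beta - C0) / (C_beta - C_alpha)
f_alpha = (53.9 - 40.7) / (53.9 - 12.5) = 0.318841
m_alpha = f_alpha * m_total = 0.318841 * 1474 = 470 g


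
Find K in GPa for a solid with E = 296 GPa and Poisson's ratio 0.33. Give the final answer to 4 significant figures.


K = E / (3*(1-2*nu))
K = 296 / (3*(1-2*0.33))
K = 290.2 GPa


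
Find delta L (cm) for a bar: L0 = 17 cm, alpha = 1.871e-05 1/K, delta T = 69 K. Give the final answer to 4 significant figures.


dL = L0 * alpha * dT
dL = 17 * 1.871e-05 * 69
dL = 0.02195 cm


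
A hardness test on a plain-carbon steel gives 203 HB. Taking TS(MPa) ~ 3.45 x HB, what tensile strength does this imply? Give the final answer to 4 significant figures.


TS (MPa) = 3.45 * HB
TS = 3.45 * 203
TS = 700.4 MPa


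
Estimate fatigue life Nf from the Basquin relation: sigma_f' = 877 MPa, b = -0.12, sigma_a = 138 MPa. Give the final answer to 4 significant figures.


sigma_a = sigma_f' * (2*Nf)^b
2*Nf = (sigma_a / sigma_f')^(1/b)
2*Nf = (138 / 877)^(1/-0.12)
2*Nf = 4.928e+06
Nf = 2.464e+06 cycles


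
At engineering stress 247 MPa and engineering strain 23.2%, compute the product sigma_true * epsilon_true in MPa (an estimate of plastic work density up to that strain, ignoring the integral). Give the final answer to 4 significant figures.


sigma_true = sigma_eng * (1 + epsilon_eng)
sigma_true = 247 * (1 + 0.232) = 304.304 MPa
epsilon_true = ln(1 + epsilon_eng)
epsilon_true = ln(1 + 0.232) = 0.208639
sigma_true * epsilon_true = 304.304 * 0.208639 = 63.49 MPa


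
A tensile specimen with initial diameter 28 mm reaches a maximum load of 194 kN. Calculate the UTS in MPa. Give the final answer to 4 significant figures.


A0 = pi*(d/2)^2 = pi*(28/2)^2 = 615.752 mm^2
UTS = F_max / A0 = 194*1000 / 615.752
UTS = 315.1 MPa


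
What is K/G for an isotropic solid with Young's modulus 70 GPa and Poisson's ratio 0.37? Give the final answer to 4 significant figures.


G = E / (2*(1+nu))
G = 70 / (2*(1+0.37)) = 25.5474 GPa
K = E / (3*(1-2*nu))
K = 70 / (3*(1-2*0.37)) = 89.7436 GPa
K/G = 89.7436 / 25.5474 = 3.513


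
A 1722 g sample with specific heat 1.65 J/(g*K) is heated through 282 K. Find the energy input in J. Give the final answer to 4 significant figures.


Q = m * cp * dT
Q = 1722 * 1.65 * 282
Q = 801200 J


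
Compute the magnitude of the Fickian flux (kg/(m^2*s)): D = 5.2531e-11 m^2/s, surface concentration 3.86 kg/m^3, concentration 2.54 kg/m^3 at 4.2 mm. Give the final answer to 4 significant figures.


J = -D * (dC/dx) = D * (C1 - C2) / dx
J = 5.2531e-11 * (3.86 - 2.54) / 4.2e-03
J = 1.651e-08 kg/(m^2*s)


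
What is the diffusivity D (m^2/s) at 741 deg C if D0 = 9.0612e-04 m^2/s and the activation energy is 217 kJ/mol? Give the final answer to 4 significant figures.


D = D0 * exp(-Qd / (R*T))
T = 1014.15 K
D = 9.0612e-04 * exp(-217e3 / (8.314 * 1014.15))
D = 6.026e-15 m^2/s


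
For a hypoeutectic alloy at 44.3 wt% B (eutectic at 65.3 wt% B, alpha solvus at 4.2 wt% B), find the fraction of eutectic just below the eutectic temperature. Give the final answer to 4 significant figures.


f_primary = (C_e - C0) / (C_e - C_alpha_max)
f_primary = (65.3 - 44.3) / (65.3 - 4.2)
f_primary = 0.343699
f_eutectic = 1 - 0.343699 = 0.6563


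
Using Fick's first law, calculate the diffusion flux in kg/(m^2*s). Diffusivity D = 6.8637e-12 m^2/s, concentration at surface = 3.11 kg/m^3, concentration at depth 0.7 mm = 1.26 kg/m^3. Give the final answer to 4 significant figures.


J = -D * (dC/dx) = D * (C1 - C2) / dx
J = 6.8637e-12 * (3.11 - 1.26) / 7e-04
J = 1.814e-08 kg/(m^2*s)


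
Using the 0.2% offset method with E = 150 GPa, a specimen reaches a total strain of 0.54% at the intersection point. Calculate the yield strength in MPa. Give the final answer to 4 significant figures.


Offset strain = 0.002
Elastic strain at yield = total_strain - offset = 5.4e-03 - 0.002 = 3.4e-03
sigma_y = E * elastic_strain = 150000 * 3.4e-03
sigma_y = 510 MPa


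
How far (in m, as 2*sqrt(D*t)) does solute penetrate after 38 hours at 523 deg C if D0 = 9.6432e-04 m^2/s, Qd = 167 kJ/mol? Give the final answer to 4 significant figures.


Step 1: D = D0 * exp(-Qd/(R*T))
T = 796.15 K
D = 9.6432e-04 * exp(-167e3 / (8.314 * 796.15)) = 1.06443e-14 m^2/s
Step 2: L = 2*sqrt(D*t)
t = 38 h = 136800 s
L = 2*sqrt(1.06443e-14 * 136800) = 7.632e-05 m


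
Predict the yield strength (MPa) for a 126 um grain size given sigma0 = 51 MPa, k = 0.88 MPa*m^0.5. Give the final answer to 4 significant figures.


sigma_y = sigma0 + k / sqrt(d)
d = 126 um = 1.26e-04 m
sigma_y = 51 + 0.88 / sqrt(1.26e-04)
sigma_y = 129.4 MPa


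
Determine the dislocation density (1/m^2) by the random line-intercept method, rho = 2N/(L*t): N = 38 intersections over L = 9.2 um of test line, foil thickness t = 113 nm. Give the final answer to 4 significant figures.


rho = 2N / (L * t)
L = 9.2 um = 9.2e-06 m, t = 113 nm = 1.13e-07 m
rho = 2 * 38 / (9.2e-06 * 1.13e-07)
rho = 7.311e+13 1/m^2


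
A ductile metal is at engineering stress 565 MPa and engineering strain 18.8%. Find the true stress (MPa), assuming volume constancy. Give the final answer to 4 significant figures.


sigma_true = sigma_eng * (1 + epsilon_eng)
sigma_true = 565 * (1 + 0.188)
sigma_true = 671.2 MPa


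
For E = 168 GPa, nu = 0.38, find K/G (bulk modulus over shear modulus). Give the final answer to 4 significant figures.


G = E / (2*(1+nu))
G = 168 / (2*(1+0.38)) = 60.8696 GPa
K = E / (3*(1-2*nu))
K = 168 / (3*(1-2*0.38)) = 233.333 GPa
K/G = 233.333 / 60.8696 = 3.833


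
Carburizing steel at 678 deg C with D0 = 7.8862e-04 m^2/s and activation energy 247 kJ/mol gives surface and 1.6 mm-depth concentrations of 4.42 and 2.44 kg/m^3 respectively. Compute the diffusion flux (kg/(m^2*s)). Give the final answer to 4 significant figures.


Step 1: D = D0 * exp(-Qd/(R*T))
T = 678 + 273.15 = 951.15 K
D = 7.8862e-04 * exp(-247e3 / (8.314 * 951.15)) = 2.1468e-17 m^2/s
Step 2: J = D * (C1 - C2) / dx
J = 2.1468e-17 * (4.42 - 2.44) / 1.6e-03
J = 2.657e-14 kg/(m^2*s)


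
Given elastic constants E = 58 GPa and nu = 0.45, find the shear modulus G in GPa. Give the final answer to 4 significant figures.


G = E / (2*(1+nu))
G = 58 / (2*(1+0.45))
G = 20 GPa


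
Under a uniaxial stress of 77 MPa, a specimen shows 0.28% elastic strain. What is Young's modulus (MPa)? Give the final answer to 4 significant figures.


E = sigma / epsilon
epsilon = 0.28% = 2.8e-03
E = 77 / 2.8e-03
E = 27500 MPa


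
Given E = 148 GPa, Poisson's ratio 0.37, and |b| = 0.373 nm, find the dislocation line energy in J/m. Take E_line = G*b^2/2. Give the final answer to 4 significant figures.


Step 1: G = E / (2*(1+nu))
G = 148 / (2*(1+0.37)) = 54.0146 GPa = 5.40146e+10 Pa
Step 2: E_line = G*b^2/2
b = 0.373 nm = 3.73e-10 m
E_line = 0.5 * 5.40146e+10 * (3.73e-10)^2 = 3.757e-09 J/m


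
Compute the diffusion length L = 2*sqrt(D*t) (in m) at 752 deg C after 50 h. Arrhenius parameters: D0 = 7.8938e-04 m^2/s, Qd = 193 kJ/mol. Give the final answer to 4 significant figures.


Step 1: D = D0 * exp(-Qd/(R*T))
T = 1025.15 K
D = 7.8938e-04 * exp(-193e3 / (8.314 * 1025.15)) = 1.15603e-13 m^2/s
Step 2: L = 2*sqrt(D*t)
t = 50 h = 180000 s
L = 2*sqrt(1.15603e-13 * 180000) = 2.885e-04 m


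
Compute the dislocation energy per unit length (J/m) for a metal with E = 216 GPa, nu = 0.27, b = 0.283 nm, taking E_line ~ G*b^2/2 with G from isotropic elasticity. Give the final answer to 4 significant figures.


Step 1: G = E / (2*(1+nu))
G = 216 / (2*(1+0.27)) = 85.0394 GPa = 8.50394e+10 Pa
Step 2: E_line = G*b^2/2
b = 0.283 nm = 2.83e-10 m
E_line = 0.5 * 8.50394e+10 * (2.83e-10)^2 = 3.405e-09 J/m


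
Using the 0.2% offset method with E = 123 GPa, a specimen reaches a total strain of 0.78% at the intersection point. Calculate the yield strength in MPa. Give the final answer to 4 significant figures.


Offset strain = 0.002
Elastic strain at yield = total_strain - offset = 7.8e-03 - 0.002 = 5.8e-03
sigma_y = E * elastic_strain = 123000 * 5.8e-03
sigma_y = 713.4 MPa


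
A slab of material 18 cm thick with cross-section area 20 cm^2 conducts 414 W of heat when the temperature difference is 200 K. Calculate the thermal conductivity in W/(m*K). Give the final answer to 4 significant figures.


k = Q*L / (A*dT)
L = 0.18 m, A = 2e-03 m^2
k = 414 * 0.18 / (2e-03 * 200)
k = 186.3 W/(m*K)


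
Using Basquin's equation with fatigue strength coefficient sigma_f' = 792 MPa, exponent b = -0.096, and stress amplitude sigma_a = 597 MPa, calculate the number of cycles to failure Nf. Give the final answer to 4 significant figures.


sigma_a = sigma_f' * (2*Nf)^b
2*Nf = (sigma_a / sigma_f')^(1/b)
2*Nf = (597 / 792)^(1/-0.096)
2*Nf = 18.9957
Nf = 9.498 cycles


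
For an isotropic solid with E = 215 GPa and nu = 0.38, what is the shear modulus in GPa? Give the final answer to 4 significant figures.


G = E / (2*(1+nu))
G = 215 / (2*(1+0.38))
G = 77.9 GPa


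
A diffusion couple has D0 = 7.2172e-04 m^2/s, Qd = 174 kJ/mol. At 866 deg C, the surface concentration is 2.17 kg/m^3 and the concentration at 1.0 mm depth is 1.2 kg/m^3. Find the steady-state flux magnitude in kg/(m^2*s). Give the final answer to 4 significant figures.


Step 1: D = D0 * exp(-Qd/(R*T))
T = 866 + 273.15 = 1139.15 K
D = 7.2172e-04 * exp(-174e3 / (8.314 * 1139.15)) = 7.57663e-12 m^2/s
Step 2: J = D * (C1 - C2) / dx
J = 7.57663e-12 * (2.17 - 1.2) / 1e-03
J = 7.349e-09 kg/(m^2*s)


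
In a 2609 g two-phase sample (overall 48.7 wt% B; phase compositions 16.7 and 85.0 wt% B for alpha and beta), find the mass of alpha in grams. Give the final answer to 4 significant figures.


f_alpha = (C_beta - C0) / (C_beta - C_alpha)
f_alpha = (85.0 - 48.7) / (85.0 - 16.7) = 0.531479
m_alpha = f_alpha * m_total = 0.531479 * 2609 = 1387 g


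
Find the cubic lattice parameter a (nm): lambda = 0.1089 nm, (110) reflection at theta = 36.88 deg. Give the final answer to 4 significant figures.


d = lambda / (2*sin(theta))
d = 0.1089 / (2*sin(36.88 deg))
d = 0.0907287 nm
a = d * sqrt(h^2+k^2+l^2) = 0.0907287 * sqrt(2)
a = 0.1283 nm


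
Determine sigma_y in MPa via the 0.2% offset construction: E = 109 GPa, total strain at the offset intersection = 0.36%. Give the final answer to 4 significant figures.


Offset strain = 0.002
Elastic strain at yield = total_strain - offset = 3.6e-03 - 0.002 = 1.6e-03
sigma_y = E * elastic_strain = 109000 * 1.6e-03
sigma_y = 174.4 MPa


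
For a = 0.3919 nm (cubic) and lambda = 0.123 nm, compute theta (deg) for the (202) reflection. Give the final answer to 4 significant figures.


d = a / sqrt(h^2+k^2+l^2)
d = 0.3919 / sqrt(8) = 0.138558 nm
lambda = 2*d*sin(theta)  =>  sin(theta) = lambda / (2*d)
sin(theta) = 0.123 / (2 * 0.138558) = 0.443859
theta = 26.35 deg


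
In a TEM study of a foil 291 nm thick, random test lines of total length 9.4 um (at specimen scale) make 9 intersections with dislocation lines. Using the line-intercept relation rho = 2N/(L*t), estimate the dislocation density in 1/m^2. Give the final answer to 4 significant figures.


rho = 2N / (L * t)
L = 9.4 um = 9.4e-06 m, t = 291 nm = 2.91e-07 m
rho = 2 * 9 / (9.4e-06 * 2.91e-07)
rho = 6.58e+12 1/m^2


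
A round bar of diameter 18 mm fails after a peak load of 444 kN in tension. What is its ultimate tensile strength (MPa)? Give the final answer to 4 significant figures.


A0 = pi*(d/2)^2 = pi*(18/2)^2 = 254.469 mm^2
UTS = F_max / A0 = 444*1000 / 254.469
UTS = 1745 MPa


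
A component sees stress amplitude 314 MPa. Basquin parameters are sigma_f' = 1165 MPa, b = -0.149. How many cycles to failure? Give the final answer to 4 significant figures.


sigma_a = sigma_f' * (2*Nf)^b
2*Nf = (sigma_a / sigma_f')^(1/b)
2*Nf = (314 / 1165)^(1/-0.149)
2*Nf = 6629.05
Nf = 3315 cycles


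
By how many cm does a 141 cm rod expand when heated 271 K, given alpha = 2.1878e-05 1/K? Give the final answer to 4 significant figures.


dL = L0 * alpha * dT
dL = 141 * 2.1878e-05 * 271
dL = 0.836 cm


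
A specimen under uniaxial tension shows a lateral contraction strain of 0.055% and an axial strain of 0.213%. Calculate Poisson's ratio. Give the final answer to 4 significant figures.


nu = -epsilon_lat / epsilon_axial
Lateral strain is contraction (negative), so using magnitudes:
nu = 0.055 / 0.213
nu = 0.2582


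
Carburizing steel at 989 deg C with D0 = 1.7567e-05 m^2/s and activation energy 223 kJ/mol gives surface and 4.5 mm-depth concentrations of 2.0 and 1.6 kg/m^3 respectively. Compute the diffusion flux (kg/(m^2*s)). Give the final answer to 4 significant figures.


Step 1: D = D0 * exp(-Qd/(R*T))
T = 989 + 273.15 = 1262.15 K
D = 1.7567e-05 * exp(-223e3 / (8.314 * 1262.15)) = 1.03612e-14 m^2/s
Step 2: J = D * (C1 - C2) / dx
J = 1.03612e-14 * (2.0 - 1.6) / 4.5e-03
J = 9.21e-13 kg/(m^2*s)


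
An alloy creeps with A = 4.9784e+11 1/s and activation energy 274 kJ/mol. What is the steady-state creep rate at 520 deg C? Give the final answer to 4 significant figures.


rate = A * exp(-Q / (R*T))
T = 520 + 273.15 = 793.15 K
rate = 4.9784e+11 * exp(-274e3 / (8.314 * 793.15))
rate = 4.483e-07 1/s


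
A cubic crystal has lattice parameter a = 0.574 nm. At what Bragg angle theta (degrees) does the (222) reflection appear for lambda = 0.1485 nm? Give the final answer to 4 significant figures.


d = a / sqrt(h^2+k^2+l^2)
d = 0.574 / sqrt(12) = 0.1657 nm
lambda = 2*d*sin(theta)  =>  sin(theta) = lambda / (2*d)
sin(theta) = 0.1485 / (2 * 0.1657) = 0.4481
theta = 26.62 deg


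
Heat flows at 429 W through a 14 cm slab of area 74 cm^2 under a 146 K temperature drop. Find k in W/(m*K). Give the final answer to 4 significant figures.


k = Q*L / (A*dT)
L = 0.14 m, A = 7.4e-03 m^2
k = 429 * 0.14 / (7.4e-03 * 146)
k = 55.59 W/(m*K)


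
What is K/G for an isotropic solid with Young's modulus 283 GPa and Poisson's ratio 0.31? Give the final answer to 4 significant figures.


G = E / (2*(1+nu))
G = 283 / (2*(1+0.31)) = 108.015 GPa
K = E / (3*(1-2*nu))
K = 283 / (3*(1-2*0.31)) = 248.246 GPa
K/G = 248.246 / 108.015 = 2.298


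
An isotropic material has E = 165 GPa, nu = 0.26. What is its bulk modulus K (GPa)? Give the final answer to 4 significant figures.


K = E / (3*(1-2*nu))
K = 165 / (3*(1-2*0.26))
K = 114.6 GPa


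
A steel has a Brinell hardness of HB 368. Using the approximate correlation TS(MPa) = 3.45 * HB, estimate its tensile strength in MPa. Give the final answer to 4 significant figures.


TS (MPa) = 3.45 * HB
TS = 3.45 * 368
TS = 1270 MPa


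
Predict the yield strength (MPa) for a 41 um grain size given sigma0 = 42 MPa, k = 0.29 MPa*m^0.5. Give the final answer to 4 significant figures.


sigma_y = sigma0 + k / sqrt(d)
d = 41 um = 4.1e-05 m
sigma_y = 42 + 0.29 / sqrt(4.1e-05)
sigma_y = 87.29 MPa


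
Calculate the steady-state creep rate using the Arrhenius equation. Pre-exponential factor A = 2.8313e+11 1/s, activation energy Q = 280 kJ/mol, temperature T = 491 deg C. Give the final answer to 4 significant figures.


rate = A * exp(-Q / (R*T))
T = 491 + 273.15 = 764.15 K
rate = 2.8313e+11 * exp(-280e3 / (8.314 * 764.15))
rate = 2.049e-08 1/s


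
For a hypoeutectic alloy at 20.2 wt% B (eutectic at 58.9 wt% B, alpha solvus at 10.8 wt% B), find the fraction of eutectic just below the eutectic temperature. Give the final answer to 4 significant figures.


f_primary = (C_e - C0) / (C_e - C_alpha_max)
f_primary = (58.9 - 20.2) / (58.9 - 10.8)
f_primary = 0.804574
f_eutectic = 1 - 0.804574 = 0.1954


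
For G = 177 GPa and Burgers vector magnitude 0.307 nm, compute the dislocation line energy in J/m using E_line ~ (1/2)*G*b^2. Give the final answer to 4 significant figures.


E = G*b^2/2
b = 0.307 nm = 3.07e-10 m
G = 177 GPa = 1.77e+11 Pa
E = 0.5 * 1.77e+11 * (3.07e-10)^2
E = 8.341e-09 J/m


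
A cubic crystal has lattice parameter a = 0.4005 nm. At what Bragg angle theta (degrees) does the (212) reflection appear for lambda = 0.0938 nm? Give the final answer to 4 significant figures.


d = a / sqrt(h^2+k^2+l^2)
d = 0.4005 / sqrt(9) = 0.1335 nm
lambda = 2*d*sin(theta)  =>  sin(theta) = lambda / (2*d)
sin(theta) = 0.0938 / (2 * 0.1335) = 0.351311
theta = 20.57 deg


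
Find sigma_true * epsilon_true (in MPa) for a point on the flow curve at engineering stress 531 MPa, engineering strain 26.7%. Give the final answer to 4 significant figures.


sigma_true = sigma_eng * (1 + epsilon_eng)
sigma_true = 531 * (1 + 0.267) = 672.777 MPa
epsilon_true = ln(1 + epsilon_eng)
epsilon_true = ln(1 + 0.267) = 0.236652
sigma_true * epsilon_true = 672.777 * 0.236652 = 159.2 MPa


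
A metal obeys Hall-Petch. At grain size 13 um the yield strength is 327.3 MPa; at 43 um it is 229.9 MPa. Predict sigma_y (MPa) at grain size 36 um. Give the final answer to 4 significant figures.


sigma_y = sigma0 + k / sqrt(d)
1/sqrt(d1) = 1/sqrt(1.3e-05) = 277.35;  1/sqrt(d2) = 152.499
k = (sigma1 - sigma2) / (1/sqrt(d1) - 1/sqrt(d2)) = (327.3 - 229.9) / (277.35 - 152.499) = 0.780127 MPa*m^0.5
sigma0 = sigma1 - k/sqrt(d1) = 327.3 - 0.780127*277.35 = 110.932 MPa
sigma_y(d3) = 110.932 + 0.780127 / sqrt(3.6e-05) = 241 MPa


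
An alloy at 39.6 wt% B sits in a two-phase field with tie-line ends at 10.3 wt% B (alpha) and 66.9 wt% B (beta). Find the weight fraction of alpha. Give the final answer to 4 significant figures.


f_alpha = (C_beta - C0) / (C_beta - C_alpha)
f_alpha = (66.9 - 39.6) / (66.9 - 10.3)
f_alpha = 0.4823


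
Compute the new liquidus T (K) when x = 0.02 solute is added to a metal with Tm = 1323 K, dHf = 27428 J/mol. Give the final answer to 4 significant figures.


dT = R*Tm^2*x / dHf
dT = 8.314 * 1323^2 * 0.02 / 27428
dT = 10.6112 K
T_new = 1323 - 10.6112 = 1312 K


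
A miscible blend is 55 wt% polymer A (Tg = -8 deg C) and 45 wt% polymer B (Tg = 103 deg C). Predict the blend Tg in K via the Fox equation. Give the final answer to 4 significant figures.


1/Tg = w1/Tg1 + w2/Tg2 (in Kelvin)
Tg1 = 265.15 K, Tg2 = 376.15 K
1/Tg = 0.55/265.15 + 0.45/376.15
Tg = 305.8 K


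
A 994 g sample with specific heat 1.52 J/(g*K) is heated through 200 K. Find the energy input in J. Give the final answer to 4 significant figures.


Q = m * cp * dT
Q = 994 * 1.52 * 200
Q = 302200 J


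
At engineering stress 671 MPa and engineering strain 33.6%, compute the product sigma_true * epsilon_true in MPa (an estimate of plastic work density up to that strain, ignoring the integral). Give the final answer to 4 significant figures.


sigma_true = sigma_eng * (1 + epsilon_eng)
sigma_true = 671 * (1 + 0.336) = 896.456 MPa
epsilon_true = ln(1 + epsilon_eng)
epsilon_true = ln(1 + 0.336) = 0.28968
sigma_true * epsilon_true = 896.456 * 0.28968 = 259.7 MPa


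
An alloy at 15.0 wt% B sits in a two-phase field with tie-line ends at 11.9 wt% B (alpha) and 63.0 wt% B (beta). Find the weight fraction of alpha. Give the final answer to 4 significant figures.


f_alpha = (C_beta - C0) / (C_beta - C_alpha)
f_alpha = (63.0 - 15.0) / (63.0 - 11.9)
f_alpha = 0.9393


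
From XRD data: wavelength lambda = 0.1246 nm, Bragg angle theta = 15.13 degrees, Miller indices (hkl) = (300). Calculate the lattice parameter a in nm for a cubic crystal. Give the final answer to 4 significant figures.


d = lambda / (2*sin(theta))
d = 0.1246 / (2*sin(15.13 deg))
d = 0.238688 nm
a = d * sqrt(h^2+k^2+l^2) = 0.238688 * sqrt(9)
a = 0.7161 nm


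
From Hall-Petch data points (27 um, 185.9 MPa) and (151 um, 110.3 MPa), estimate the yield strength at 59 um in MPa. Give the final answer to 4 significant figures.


sigma_y = sigma0 + k / sqrt(d)
1/sqrt(d1) = 1/sqrt(2.7e-05) = 192.45;  1/sqrt(d2) = 81.3788
k = (sigma1 - sigma2) / (1/sqrt(d1) - 1/sqrt(d2)) = (185.9 - 110.3) / (192.45 - 81.3788) = 0.680644 MPa*m^0.5
sigma0 = sigma1 - k/sqrt(d1) = 185.9 - 0.680644*192.45 = 54.91 MPa
sigma_y(d3) = 54.91 + 0.680644 / sqrt(5.9e-05) = 143.5 MPa


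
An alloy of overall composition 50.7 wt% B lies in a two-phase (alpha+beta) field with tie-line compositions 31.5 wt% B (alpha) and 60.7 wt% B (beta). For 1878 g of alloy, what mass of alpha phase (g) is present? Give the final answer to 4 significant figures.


f_alpha = (C_beta - C0) / (C_beta - C_alpha)
f_alpha = (60.7 - 50.7) / (60.7 - 31.5) = 0.342466
m_alpha = f_alpha * m_total = 0.342466 * 1878 = 643.2 g


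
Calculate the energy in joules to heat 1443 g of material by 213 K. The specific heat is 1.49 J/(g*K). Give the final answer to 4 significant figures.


Q = m * cp * dT
Q = 1443 * 1.49 * 213
Q = 458000 J


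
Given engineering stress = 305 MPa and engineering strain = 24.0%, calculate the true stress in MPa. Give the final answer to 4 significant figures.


sigma_true = sigma_eng * (1 + epsilon_eng)
sigma_true = 305 * (1 + 0.24)
sigma_true = 378.2 MPa


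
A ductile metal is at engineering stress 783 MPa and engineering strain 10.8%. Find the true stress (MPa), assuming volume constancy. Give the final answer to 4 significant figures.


sigma_true = sigma_eng * (1 + epsilon_eng)
sigma_true = 783 * (1 + 0.108)
sigma_true = 867.6 MPa


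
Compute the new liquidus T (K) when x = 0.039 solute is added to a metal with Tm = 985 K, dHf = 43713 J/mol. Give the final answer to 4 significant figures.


dT = R*Tm^2*x / dHf
dT = 8.314 * 985^2 * 0.039 / 43713
dT = 7.19675 K
T_new = 985 - 7.19675 = 977.8 K


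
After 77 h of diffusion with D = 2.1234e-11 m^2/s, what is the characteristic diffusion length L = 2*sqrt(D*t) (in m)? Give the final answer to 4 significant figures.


t = 77 hr = 277200 s
Diffusion length = 2*sqrt(D*t)
= 2*sqrt(2.1234e-11 * 277200)
= 4.852e-03 m


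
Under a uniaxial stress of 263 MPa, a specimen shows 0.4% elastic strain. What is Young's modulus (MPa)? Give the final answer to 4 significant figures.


E = sigma / epsilon
epsilon = 0.4% = 4e-03
E = 263 / 4e-03
E = 65750 MPa


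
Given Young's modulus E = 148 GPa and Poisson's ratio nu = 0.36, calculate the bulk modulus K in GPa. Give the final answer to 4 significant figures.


K = E / (3*(1-2*nu))
K = 148 / (3*(1-2*0.36))
K = 176.2 GPa


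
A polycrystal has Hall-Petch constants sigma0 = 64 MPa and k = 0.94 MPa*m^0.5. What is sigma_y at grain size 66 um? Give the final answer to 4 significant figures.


sigma_y = sigma0 + k / sqrt(d)
d = 66 um = 6.6e-05 m
sigma_y = 64 + 0.94 / sqrt(6.6e-05)
sigma_y = 179.7 MPa


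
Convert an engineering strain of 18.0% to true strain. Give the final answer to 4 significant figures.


epsilon_true = ln(1 + epsilon_eng)
epsilon_true = ln(1 + 0.18)
epsilon_true = 0.1655


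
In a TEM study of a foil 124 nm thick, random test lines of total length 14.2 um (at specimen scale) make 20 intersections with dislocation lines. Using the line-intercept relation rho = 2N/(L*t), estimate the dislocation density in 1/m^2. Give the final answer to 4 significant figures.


rho = 2N / (L * t)
L = 14.2 um = 1.42e-05 m, t = 124 nm = 1.24e-07 m
rho = 2 * 20 / (1.42e-05 * 1.24e-07)
rho = 2.272e+13 1/m^2


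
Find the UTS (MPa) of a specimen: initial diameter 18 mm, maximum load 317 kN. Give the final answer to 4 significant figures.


A0 = pi*(d/2)^2 = pi*(18/2)^2 = 254.469 mm^2
UTS = F_max / A0 = 317*1000 / 254.469
UTS = 1246 MPa


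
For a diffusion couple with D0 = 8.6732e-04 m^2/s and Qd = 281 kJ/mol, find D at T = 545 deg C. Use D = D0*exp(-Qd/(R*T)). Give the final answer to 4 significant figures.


D = D0 * exp(-Qd / (R*T))
T = 818.15 K
D = 8.6732e-04 * exp(-281e3 / (8.314 * 818.15))
D = 9.934e-22 m^2/s


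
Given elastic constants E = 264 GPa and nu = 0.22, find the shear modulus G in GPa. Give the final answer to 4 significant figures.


G = E / (2*(1+nu))
G = 264 / (2*(1+0.22))
G = 108.2 GPa


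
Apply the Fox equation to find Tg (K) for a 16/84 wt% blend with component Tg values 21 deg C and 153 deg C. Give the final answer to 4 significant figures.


1/Tg = w1/Tg1 + w2/Tg2 (in Kelvin)
Tg1 = 294.15 K, Tg2 = 426.15 K
1/Tg = 0.16/294.15 + 0.84/426.15
Tg = 397.6 K


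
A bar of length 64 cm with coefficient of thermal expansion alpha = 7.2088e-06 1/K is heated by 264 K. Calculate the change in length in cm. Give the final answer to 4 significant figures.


dL = L0 * alpha * dT
dL = 64 * 7.2088e-06 * 264
dL = 0.1218 cm


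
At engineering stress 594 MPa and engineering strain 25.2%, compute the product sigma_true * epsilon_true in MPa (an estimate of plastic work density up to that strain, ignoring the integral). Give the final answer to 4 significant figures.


sigma_true = sigma_eng * (1 + epsilon_eng)
sigma_true = 594 * (1 + 0.252) = 743.688 MPa
epsilon_true = ln(1 + epsilon_eng)
epsilon_true = ln(1 + 0.252) = 0.224742
sigma_true * epsilon_true = 743.688 * 0.224742 = 167.1 MPa


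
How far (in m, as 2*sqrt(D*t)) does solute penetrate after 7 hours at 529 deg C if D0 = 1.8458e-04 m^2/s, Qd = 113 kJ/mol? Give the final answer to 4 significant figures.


Step 1: D = D0 * exp(-Qd/(R*T))
T = 802.15 K
D = 1.8458e-04 * exp(-113e3 / (8.314 * 802.15)) = 8.08261e-12 m^2/s
Step 2: L = 2*sqrt(D*t)
t = 7 h = 25200 s
L = 2*sqrt(8.08261e-12 * 25200) = 9.026e-04 m


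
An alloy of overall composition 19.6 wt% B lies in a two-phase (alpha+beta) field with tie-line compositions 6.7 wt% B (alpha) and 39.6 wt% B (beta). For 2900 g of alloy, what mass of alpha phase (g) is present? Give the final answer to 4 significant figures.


f_alpha = (C_beta - C0) / (C_beta - C_alpha)
f_alpha = (39.6 - 19.6) / (39.6 - 6.7) = 0.607903
m_alpha = f_alpha * m_total = 0.607903 * 2900 = 1763 g


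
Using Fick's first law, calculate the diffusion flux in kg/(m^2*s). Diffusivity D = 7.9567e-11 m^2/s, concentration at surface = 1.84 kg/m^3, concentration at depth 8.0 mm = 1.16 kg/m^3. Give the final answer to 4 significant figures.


J = -D * (dC/dx) = D * (C1 - C2) / dx
J = 7.9567e-11 * (1.84 - 1.16) / 8e-03
J = 6.763e-09 kg/(m^2*s)


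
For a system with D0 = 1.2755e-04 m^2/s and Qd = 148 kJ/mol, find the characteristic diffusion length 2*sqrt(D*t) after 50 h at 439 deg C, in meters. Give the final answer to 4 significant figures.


Step 1: D = D0 * exp(-Qd/(R*T))
T = 712.15 K
D = 1.2755e-04 * exp(-148e3 / (8.314 * 712.15)) = 1.77751e-15 m^2/s
Step 2: L = 2*sqrt(D*t)
t = 50 h = 180000 s
L = 2*sqrt(1.77751e-15 * 180000) = 3.577e-05 m


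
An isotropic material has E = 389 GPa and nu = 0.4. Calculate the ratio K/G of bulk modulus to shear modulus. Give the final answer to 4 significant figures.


G = E / (2*(1+nu))
G = 389 / (2*(1+0.4)) = 138.929 GPa
K = E / (3*(1-2*nu))
K = 389 / (3*(1-2*0.4)) = 648.333 GPa
K/G = 648.333 / 138.929 = 4.667


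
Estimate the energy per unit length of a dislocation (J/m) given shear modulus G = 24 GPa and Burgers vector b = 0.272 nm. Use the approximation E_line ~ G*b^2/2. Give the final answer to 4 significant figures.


E = G*b^2/2
b = 0.272 nm = 2.72e-10 m
G = 24 GPa = 2.4e+10 Pa
E = 0.5 * 2.4e+10 * (2.72e-10)^2
E = 8.878e-10 J/m


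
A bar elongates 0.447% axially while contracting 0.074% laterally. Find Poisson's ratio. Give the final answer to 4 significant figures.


nu = -epsilon_lat / epsilon_axial
Lateral strain is contraction (negative), so using magnitudes:
nu = 0.074 / 0.447
nu = 0.1655


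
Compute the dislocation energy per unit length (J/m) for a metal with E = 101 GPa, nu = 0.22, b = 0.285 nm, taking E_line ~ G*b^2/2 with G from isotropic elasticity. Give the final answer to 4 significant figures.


Step 1: G = E / (2*(1+nu))
G = 101 / (2*(1+0.22)) = 41.3934 GPa = 4.13934e+10 Pa
Step 2: E_line = G*b^2/2
b = 0.285 nm = 2.85e-10 m
E_line = 0.5 * 4.13934e+10 * (2.85e-10)^2 = 1.681e-09 J/m


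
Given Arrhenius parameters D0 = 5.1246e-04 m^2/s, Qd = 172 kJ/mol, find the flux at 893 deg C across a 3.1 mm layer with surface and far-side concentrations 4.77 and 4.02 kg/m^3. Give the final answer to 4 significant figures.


Step 1: D = D0 * exp(-Qd/(R*T))
T = 893 + 273.15 = 1166.15 K
D = 5.1246e-04 * exp(-172e3 / (8.314 * 1166.15)) = 1.01179e-11 m^2/s
Step 2: J = D * (C1 - C2) / dx
J = 1.01179e-11 * (4.77 - 4.02) / 3.1e-03
J = 2.448e-09 kg/(m^2*s)


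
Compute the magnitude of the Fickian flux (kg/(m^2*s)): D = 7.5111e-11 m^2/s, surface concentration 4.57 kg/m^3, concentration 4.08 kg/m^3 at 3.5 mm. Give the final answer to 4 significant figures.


J = -D * (dC/dx) = D * (C1 - C2) / dx
J = 7.5111e-11 * (4.57 - 4.08) / 3.5e-03
J = 1.052e-08 kg/(m^2*s)


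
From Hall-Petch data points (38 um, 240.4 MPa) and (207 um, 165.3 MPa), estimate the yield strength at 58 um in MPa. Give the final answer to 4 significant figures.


sigma_y = sigma0 + k / sqrt(d)
1/sqrt(d1) = 1/sqrt(3.8e-05) = 162.221;  1/sqrt(d2) = 69.5048
k = (sigma1 - sigma2) / (1/sqrt(d1) - 1/sqrt(d2)) = (240.4 - 165.3) / (162.221 - 69.5048) = 0.809995 MPa*m^0.5
sigma0 = sigma1 - k/sqrt(d1) = 240.4 - 0.809995*162.221 = 109.001 MPa
sigma_y(d3) = 109.001 + 0.809995 / sqrt(5.8e-05) = 215.4 MPa


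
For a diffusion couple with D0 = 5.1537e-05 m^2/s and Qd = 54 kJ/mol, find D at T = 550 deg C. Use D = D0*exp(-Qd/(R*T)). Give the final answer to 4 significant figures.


D = D0 * exp(-Qd / (R*T))
T = 823.15 K
D = 5.1537e-05 * exp(-54e3 / (8.314 * 823.15))
D = 1.929e-08 m^2/s


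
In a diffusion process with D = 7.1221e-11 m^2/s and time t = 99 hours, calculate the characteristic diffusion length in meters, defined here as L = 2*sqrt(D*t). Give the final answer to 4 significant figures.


t = 99 hr = 356400 s
Diffusion length = 2*sqrt(D*t)
= 2*sqrt(7.1221e-11 * 356400)
= 0.01008 m


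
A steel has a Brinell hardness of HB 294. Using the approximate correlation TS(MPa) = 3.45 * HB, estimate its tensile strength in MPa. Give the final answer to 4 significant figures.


TS (MPa) = 3.45 * HB
TS = 3.45 * 294
TS = 1014 MPa


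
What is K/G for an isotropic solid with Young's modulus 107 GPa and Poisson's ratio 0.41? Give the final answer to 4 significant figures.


G = E / (2*(1+nu))
G = 107 / (2*(1+0.41)) = 37.9433 GPa
K = E / (3*(1-2*nu))
K = 107 / (3*(1-2*0.41)) = 198.148 GPa
K/G = 198.148 / 37.9433 = 5.222
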